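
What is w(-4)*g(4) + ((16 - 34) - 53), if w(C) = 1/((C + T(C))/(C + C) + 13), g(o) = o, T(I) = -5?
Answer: -7991/113 ≈ -70.717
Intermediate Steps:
w(C) = 1/(13 + (-5 + C)/(2*C)) (w(C) = 1/((C - 5)/(C + C) + 13) = 1/((-5 + C)/((2*C)) + 13) = 1/((-5 + C)*(1/(2*C)) + 13) = 1/((-5 + C)/(2*C) + 13) = 1/(13 + (-5 + C)/(2*C)))
w(-4)*g(4) + ((16 - 34) - 53) = (2*(-4)/(-5 + 27*(-4)))*4 + ((16 - 34) - 53) = (2*(-4)/(-5 - 108))*4 + (-18 - 53) = (2*(-4)/(-113))*4 - 71 = (2*(-4)*(-1/113))*4 - 71 = (8/113)*4 - 71 = 32/113 - 71 = -7991/113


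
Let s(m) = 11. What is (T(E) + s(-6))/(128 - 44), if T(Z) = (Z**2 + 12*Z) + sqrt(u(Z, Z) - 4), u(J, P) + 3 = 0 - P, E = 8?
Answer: 57/28 + I*sqrt(15)/84 ≈ 2.0357 + 0.046107*I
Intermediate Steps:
u(J, P) = -3 - P (u(J, P) = -3 + (0 - P) = -3 - P)
T(Z) = Z**2 + sqrt(-7 - Z) + 12*Z (T(Z) = (Z**2 + 12*Z) + sqrt((-3 - Z) - 4) = (Z**2 + 12*Z) + sqrt(-7 - Z) = Z**2 + sqrt(-7 - Z) + 12*Z)
(T(E) + s(-6))/(128 - 44) = ((8**2 + sqrt(-7 - 1*8) + 12*8) + 11)/(128 - 44) = ((64 + sqrt(-7 - 8) + 96) + 11)/84 = ((64 + sqrt(-15) + 96) + 11)*(1/84) = ((64 + I*sqrt(15) + 96) + 11)*(1/84) = ((160 + I*sqrt(15)) + 11)*(1/84) = (171 + I*sqrt(15))*(1/84) = 57/28 + I*sqrt(15)/84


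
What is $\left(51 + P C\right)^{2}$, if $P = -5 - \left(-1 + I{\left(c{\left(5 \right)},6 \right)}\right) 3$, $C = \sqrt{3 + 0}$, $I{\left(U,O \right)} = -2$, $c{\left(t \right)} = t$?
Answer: $2649 + 408 \sqrt{3} \approx 3355.7$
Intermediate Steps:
$C = \sqrt{3} \approx 1.732$
$P = 4$ ($P = -5 - \left(-1 - 2\right) 3 = -5 - \left(-3\right) 3 = -5 - -9 = -5 + 9 = 4$)
$\left(51 + P C\right)^{2} = \left(51 + 4 \sqrt{3}\right)^{2}$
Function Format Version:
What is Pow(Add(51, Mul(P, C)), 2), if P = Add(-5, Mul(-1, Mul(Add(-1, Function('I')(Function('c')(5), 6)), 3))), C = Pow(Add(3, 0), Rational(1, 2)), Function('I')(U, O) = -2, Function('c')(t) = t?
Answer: Add(2649, Mul(408, Pow(3, Rational(1, 2)))) ≈ 3355.7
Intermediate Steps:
C = Pow(3, Rational(1, 2)) ≈ 1.7320
P = 4 (P = Add(-5, Mul(-1, Mul(Add(-1, -2), 3))) = Add(-5, Mul(-1, Mul(-3, 3))) = Add(-5, Mul(-1, -9)) = Add(-5, 9) = 4)
Pow(Add(51, Mul(P, C)), 2) = Pow(Add(51, Mul(4, Pow(3, Rational(1, 2)))), 2)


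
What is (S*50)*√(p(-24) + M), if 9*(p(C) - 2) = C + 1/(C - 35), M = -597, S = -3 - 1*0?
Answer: -50*I*√18724358/59 ≈ -3667.1*I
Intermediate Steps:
S = -3 (S = -3 + 0 = -3)
p(C) = 2 + C/9 + 1/(9*(-35 + C)) (p(C) = 2 + (C + 1/(C - 35))/9 = 2 + (C + 1/(-35 + C))/9 = 2 + (C/9 + 1/(9*(-35 + C))) = 2 + C/9 + 1/(9*(-35 + C)))
(S*50)*√(p(-24) + M) = (-3*50)*√((-629 + (-24)² - 17*(-24))/(9*(-35 - 24)) - 597) = -150*√((⅑)*(-629 + 576 + 408)/(-59) - 597) = -150*√((⅑)*(-1/59)*355 - 597) = -150*√(-355/531 - 597) = -50*I*√18724358/59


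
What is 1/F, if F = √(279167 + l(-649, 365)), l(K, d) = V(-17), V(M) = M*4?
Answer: √31011/93033 ≈ 0.0018929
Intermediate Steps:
V(M) = 4*M
l(K, d) = -68 (l(K, d) = 4*(-17) = -68)
F = 3*√31011 (F = √(279167 - 68) = √279099 = 3*√31011 ≈ 528.30)
1/F = 1/(3*√31011) = √31011/93033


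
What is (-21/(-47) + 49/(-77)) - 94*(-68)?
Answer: 3304566/517 ≈ 6391.8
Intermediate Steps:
(-21/(-47) + 49/(-77)) - 94*(-68) = (-21*(-1/47) + 49*(-1/77)) + 6392 = (21/47 - 7/11) + 6392 = -98/517 + 6392 = 3304566/517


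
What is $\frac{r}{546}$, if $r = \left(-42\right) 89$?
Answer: $- \frac{89}{13} \approx -6.8462$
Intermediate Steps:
$r = -3738$
$\frac{r}{546} = - \frac{3738}{546} = \left(-3738\right) \frac{1}{546} = - \frac{89}{13}$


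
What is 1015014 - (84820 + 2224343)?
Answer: -1294149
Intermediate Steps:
1015014 - (84820 + 2224343) = 1015014 - 1*2309163 = 1015014 - 2309163 = -1294149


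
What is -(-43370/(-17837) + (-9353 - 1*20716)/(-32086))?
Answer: -1927910573/572317982 ≈ -3.3686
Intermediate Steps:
-(-43370/(-17837) + (-9353 - 1*20716)/(-32086)) = -(-43370*(-1/17837) + (-9353 - 20716)*(-1/32086)) = -(43370/17837 - 30069*(-1/32086)) = -(43370/17837 + 30069/32086) = -1*1927910573/572317982 = -1927910573/572317982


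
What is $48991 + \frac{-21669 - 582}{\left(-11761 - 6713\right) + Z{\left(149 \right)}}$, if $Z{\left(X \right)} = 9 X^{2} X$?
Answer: $\frac{485877494382}{9917689} \approx 48991.0$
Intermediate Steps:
$Z{\left(X \right)} = 9 X^{3}$
$48991 + \frac{-21669 - 582}{\left(-11761 - 6713\right) + Z{\left(149 \right)}} = 48991 + \frac{-21669 - 582}{\left(-11761 - 6713\right) + 9 \cdot 149^{3}} = 48991 - \frac{22251}{\left(-11761 - 6713\right) + 9 \cdot 3307949} = 48991 - \frac{22251}{-18474 + 29771541} = 48991 - \frac{22251}{29753067} = 48991 - \frac{7417}{9917689} = \frac{485877494382}{9917689}$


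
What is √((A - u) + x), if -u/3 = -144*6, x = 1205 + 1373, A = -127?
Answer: I*√141 ≈ 11.874*I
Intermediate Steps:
x = 2578
u = 2592 (u = -(-432)*6 = -3*(-864) = 2592)
√((A - u) + x) = √((-127 - 1*2592) + 2578) = √((-127 - 2592) + 2578) = √(-2719 + 2578) = √(-141) = I*√141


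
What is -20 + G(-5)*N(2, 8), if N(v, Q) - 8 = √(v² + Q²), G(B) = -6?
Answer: -68 - 12*√17 ≈ -117.48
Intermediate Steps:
N(v, Q) = 8 + √(Q² + v²) (N(v, Q) = 8 + √(v² + Q²) = 8 + √(Q² + v²))
-20 + G(-5)*N(2, 8) = -20 - 6*(8 + √(8² + 2²)) = -20 - 6*(8 + √(64 + 4)) = -20 - 6*(8 + √68) = -20 - 6*(8 + 2*√17) = -20 + (-48 - 12*√17) = -68 - 12*√17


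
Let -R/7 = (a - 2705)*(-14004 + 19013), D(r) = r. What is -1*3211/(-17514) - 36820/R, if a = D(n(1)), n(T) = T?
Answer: 5424842407/29651937588 ≈ 0.18295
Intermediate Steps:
a = 1
R = 94810352 (R = -7*(1 - 2705)*(-14004 + 19013) = -(-18928)*5009 = -7*(-13544336) = 94810352)
-1*3211/(-17514) - 36820/R = -1*3211/(-17514) - 36820/94810352 = -3211*(-1/17514) - 36820*1/94810352 = 3211/17514 - 1315/3386084 = 5424842407/29651937588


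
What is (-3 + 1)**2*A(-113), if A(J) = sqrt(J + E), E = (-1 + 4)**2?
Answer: 8*I*sqrt(26) ≈ 40.792*I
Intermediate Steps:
E = 9 (E = 3**2 = 9)
A(J) = sqrt(9 + J) (A(J) = sqrt(J + 9) = sqrt(9 + J))
(-3 + 1)**2*A(-113) = (-3 + 1)**2*sqrt(9 - 113) = (-2)**2*sqrt(-104) = 4*(2*I*sqrt(26)) = 8*I*sqrt(26)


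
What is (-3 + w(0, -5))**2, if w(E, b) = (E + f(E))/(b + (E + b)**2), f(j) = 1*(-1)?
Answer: 3721/400 ≈ 9.3025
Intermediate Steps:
f(j) = -1
w(E, b) = (-1 + E)/(b + (E + b)**2) (w(E, b) = (E - 1)/(b + (E + b)**2) = (-1 + E)/(b + (E + b)**2))
(-3 + w(0, -5))**2 = (-3 + (-1 + 0)/(-5 + (0 - 5)**2))**2 = (-3 - 1/(-5 + (-5)**2))**2 = (-3 - 1/(-5 + 25))**2 = (-3 - 1/20)**2 = (-61/20)**2 = 3721/400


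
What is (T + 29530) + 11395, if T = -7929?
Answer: 32996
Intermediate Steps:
(T + 29530) + 11395 = (-7929 + 29530) + 11395 = 21601 + 11395 = 32996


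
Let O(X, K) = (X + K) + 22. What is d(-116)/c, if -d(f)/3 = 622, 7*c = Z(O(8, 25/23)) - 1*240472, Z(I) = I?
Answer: 300426/5530141 ≈ 0.054325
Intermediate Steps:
O(X, K) = 22 + K + X (O(X, K) = (K + X) + 22 = 22 + K + X)
c = -5530141/161 (c = ((22 + 25/23 + 8) - 1*240472)/7 = ((22 + 25*(1/23) + 8) - 240472)/7 = ((22 + 25/23 + 8) - 240472)/7 = (715/23 - 240472)/7 = (1/7)*(-5530141/23) = -5530141/161 ≈ -34349.)
d(f) = -1866 (d(f) = -3*622 = -1866)
d(-116)/c = -1866/(-5530141/161) = -1866*(-161/5530141) = 300426/5530141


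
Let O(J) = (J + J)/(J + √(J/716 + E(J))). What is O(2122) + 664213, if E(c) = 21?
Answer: (664213*√17158 + 2818928460*√179)/(√17158 + 4244*√179) ≈ 6.6422e+5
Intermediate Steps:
O(J) = 2*J/(J + √(21 + J/716)) (O(J) = (J + J)/(J + √(J/716 + 21)) = (2*J)/(J + √(J*(1/716) + 21)) = (2*J)/(J + √(J/716 + 21)) = (2*J)/(J + √(21 + J/716)) = 2*J/(J + √(21 + J/716)))
O(2122) + 664213 = 4*2122*√179/(√(15036 + 2122) + 2*2122*√179) + 664213 = 4*2122*√179/(√17158 + 4244*√179) + 664213 = 8488*√179/(√17158 + 4244*√179) + 664213 = 664213 + 8488*√179/(√17158 + 4244*√179)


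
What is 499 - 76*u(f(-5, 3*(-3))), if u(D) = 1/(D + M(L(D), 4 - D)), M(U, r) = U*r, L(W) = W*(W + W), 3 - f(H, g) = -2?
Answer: 22531/45 ≈ 500.69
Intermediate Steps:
f(H, g) = 5 (f(H, g) = 3 - 1*(-2) = 3 + 2 = 5)
L(W) = 2*W² (L(W) = W*(2*W) = 2*W²)
u(D) = 1/(D + 2*D²*(4 - D)) (u(D) = 1/(D + (2*D²)*(4 - D)) = 1/(D + 2*D²*(4 - D)))
499 - 76*u(f(-5, 3*(-3))) = 499 - (-76)/(5*(-1 + 2*5*(-4 + 5))) = 499 - (-76)/(5*(-1 + 2*5*1)) = 499 - (-76)/(5*(-1 + 10)) = 499 - (-76)/(5*9) = 499 - 76*(-1/45) = 499 + 76/45 = 22531/45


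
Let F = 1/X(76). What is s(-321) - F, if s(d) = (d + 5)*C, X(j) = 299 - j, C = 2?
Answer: -140937/223 ≈ -632.00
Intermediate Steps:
s(d) = 10 + 2*d (s(d) = (d + 5)*2 = (5 + d)*2 = 10 + 2*d)
F = 1/223 (F = 1/(299 - 1*76) = 1/(299 - 76) = 1/223 ≈ 0.0044843)
s(-321) - F = (10 + 2*(-321)) - 1*1/223 = (10 - 642) - 1/223 = -632 - 1/223 = -140937/223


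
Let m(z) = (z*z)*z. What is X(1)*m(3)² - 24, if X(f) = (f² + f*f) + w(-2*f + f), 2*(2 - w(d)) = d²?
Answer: 5055/2 ≈ 2527.5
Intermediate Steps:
m(z) = z³ (m(z) = z²*z = z³)
w(d) = 2 - d²/2
X(f) = 2 + 3*f²/2 (X(f) = (f² + f*f) + (2 - (-2*f + f)²/2) = (f² + f²) + (2 - f²/2) = 2*f² + (2 - f²/2) = 2 + 3*f²/2)
X(1)*m(3)² - 24 = (2 + (3/2)*1²)*(3³)² - 24 = (2 + (3/2)*1)*27² - 24 = (2 + 3/2)*729 - 24 = (7/2)*729 - 24 = 5103/2 - 24 = 5055/2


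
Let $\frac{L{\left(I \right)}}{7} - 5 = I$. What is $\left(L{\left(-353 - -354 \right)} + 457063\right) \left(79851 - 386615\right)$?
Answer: $-140223358220$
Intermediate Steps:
$L{\left(I \right)} = 35 + 7 I$
$\left(L{\left(-353 - -354 \right)} + 457063\right) \left(79851 - 386615\right) = \left(\left(35 + 7 \left(-353 - -354\right)\right) + 457063\right) \left(79851 - 386615\right) = \left(\left(35 + 7 \left(-353 + 354\right)\right) + 457063\right) \left(-306764\right) = \left(\left(35 + 7 \cdot 1\right) + 457063\right) \left(-306764\right) = \left(\left(35 + 7\right) + 457063\right) \left(-306764\right) = \left(42 + 457063\right) \left(-306764\right) = 457105 \left(-306764\right) = -140223358220$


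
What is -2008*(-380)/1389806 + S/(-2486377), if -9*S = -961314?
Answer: 2623134331606/5183372509293 ≈ 0.50607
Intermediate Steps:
S = 320438/3 (S = -⅑*(-961314) = 320438/3 ≈ 1.0681e+5)
-2008*(-380)/1389806 + S/(-2486377) = -2008*(-380)/1389806 + (320438/3)/(-2486377) = 763040*(1/1389806) + (320438/3)*(-1/2486377) = 381520/694903 - 320438/7459131 = 2623134331606/5183372509293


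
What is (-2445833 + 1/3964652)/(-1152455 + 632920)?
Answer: 1939375339023/411955095364 ≈ 4.7077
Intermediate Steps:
(-2445833 + 1/3964652)/(-1152455 + 632920) = (-2445833 + 1/3964652)/(-519535) = -9696876695115/3964652*(-1/519535) = 1939375339023/411955095364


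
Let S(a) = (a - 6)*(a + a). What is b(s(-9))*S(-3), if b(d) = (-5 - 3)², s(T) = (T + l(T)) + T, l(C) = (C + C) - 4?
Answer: 3456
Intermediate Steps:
S(a) = 2*a*(-6 + a) (S(a) = (-6 + a)*(2*a) = 2*a*(-6 + a))
l(C) = -4 + 2*C (l(C) = 2*C - 4 = -4 + 2*C)
s(T) = -4 + 4*T (s(T) = (T + (-4 + 2*T)) + T = (-4 + 3*T) + T = -4 + 4*T)
b(d) = 64 (b(d) = (-8)² = 64)
b(s(-9))*S(-3) = 64*(2*(-3)*(-6 - 3)) = 64*(2*(-3)*(-9)) = 64*54 = 3456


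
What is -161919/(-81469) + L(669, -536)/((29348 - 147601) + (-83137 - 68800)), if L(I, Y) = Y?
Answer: 21896280997/11006054555 ≈ 1.9895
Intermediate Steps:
-161919/(-81469) + L(669, -536)/((29348 - 147601) + (-83137 - 68800)) = -161919/(-81469) - 536/((29348 - 147601) + (-83137 - 68800)) = -161919*(-1/81469) - 536/(-118253 - 151937) = 161919/81469 - 536/(-270190) = 161919/81469 - 536*(-1/270190) = 161919/81469 + 268/135095 = 21896280997/11006054555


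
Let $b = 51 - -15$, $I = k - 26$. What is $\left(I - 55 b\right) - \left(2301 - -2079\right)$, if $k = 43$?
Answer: $-7993$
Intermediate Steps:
$I = 17$ ($I = 43 - 26 = 17$)
$b = 66$ ($b = 51 + 15 = 66$)
$\left(I - 55 b\right) - \left(2301 - -2079\right) = \left(17 - 3630\right) - \left(2301 - -2079\right) = \left(17 - 3630\right) - \left(2301 + 2079\right) = -3613 - 4380 = -7993$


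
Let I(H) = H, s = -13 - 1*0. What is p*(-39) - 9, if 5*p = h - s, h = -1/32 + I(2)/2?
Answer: -18873/160 ≈ -117.96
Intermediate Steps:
s = -13 (s = -13 + 0 = -13)
h = 31/32 (h = -1/32 + 2/2 = -1*1/32 + 2*(1/2) = -1/32 + 1 = 31/32 ≈ 0.96875)
p = 447/160 (p = (31/32 - 1*(-13))/5 = (31/32 + 13)/5 = (1/5)*(447/32) = 447/160 ≈ 2.7938)
p*(-39) - 9 = (447/160)*(-39) - 9 = -17433/160 - 9 = -18873/160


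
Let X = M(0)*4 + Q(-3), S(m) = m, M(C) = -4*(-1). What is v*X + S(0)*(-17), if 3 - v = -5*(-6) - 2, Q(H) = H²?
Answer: -625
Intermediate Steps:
M(C) = 4
v = -25 (v = 3 - (-5*(-6) - 2) = 3 - (30 - 2) = 3 - 1*28 = 3 - 28 = -25)
X = 25 (X = 4*4 + (-3)² = 16 + 9 = 25)
v*X + S(0)*(-17) = -25*25 + 0*(-17) = -625 + 0 = -625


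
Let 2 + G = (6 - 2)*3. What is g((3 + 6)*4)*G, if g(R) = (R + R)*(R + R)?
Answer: 51840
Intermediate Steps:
g(R) = 4*R² (g(R) = (2*R)*(2*R) = 4*R²)
G = 10 (G = -2 + (6 - 2)*3 = -2 + 4*3 = -2 + 12 = 10)
g((3 + 6)*4)*G = (4*((3 + 6)*4)²)*10 = (4*(9*4)²)*10 = (4*36²)*10 = (4*1296)*10 = 5184*10 = 51840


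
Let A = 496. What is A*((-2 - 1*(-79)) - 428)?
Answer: -174096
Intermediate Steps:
A*((-2 - 1*(-79)) - 428) = 496*((-2 - 1*(-79)) - 428) = 496*((-2 + 79) - 428) = 496*(77 - 428) = 496*(-351) = -174096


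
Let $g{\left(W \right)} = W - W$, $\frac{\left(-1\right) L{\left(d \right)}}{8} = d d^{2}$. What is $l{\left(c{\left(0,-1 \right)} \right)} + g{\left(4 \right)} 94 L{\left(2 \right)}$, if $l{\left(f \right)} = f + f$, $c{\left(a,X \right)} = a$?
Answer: $0$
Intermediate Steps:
$l{\left(f \right)} = 2 f$
$L{\left(d \right)} = - 8 d^{3}$ ($L{\left(d \right)} = - 8 d d^{2} = - 8 d^{3}$)
$g{\left(W \right)} = 0$
$l{\left(c{\left(0,-1 \right)} \right)} + g{\left(4 \right)} 94 L{\left(2 \right)} = 2 \cdot 0 + 0 \cdot 94 \left(- 8 \cdot 2^{3}\right) = 0 + 0 \cdot 94 \left(\left(-8\right) 8\right) = 0 + 0 \cdot 94 \left(-64\right) = 0 + 0 \left(-6016\right) = 0 + 0 = 0$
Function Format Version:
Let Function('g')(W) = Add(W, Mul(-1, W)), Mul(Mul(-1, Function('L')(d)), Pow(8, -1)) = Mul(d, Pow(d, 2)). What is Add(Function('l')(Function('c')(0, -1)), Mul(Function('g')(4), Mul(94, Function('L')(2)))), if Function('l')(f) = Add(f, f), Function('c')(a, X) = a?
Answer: 0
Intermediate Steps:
Function('l')(f) = Mul(2, f)
Function('L')(d) = Mul(-8, Pow(d, 3)) (Function('L')(d) = Mul(-8, Mul(d, Pow(d, 2))) = Mul(-8, Pow(d, 3)))
Function('g')(W) = 0
Add(Function('l')(Function('c')(0, -1)), Mul(Function('g')(4), Mul(94, Function('L')(2)))) = Add(Mul(2, 0), Mul(0, Mul(94, Mul(-8, Pow(2, 3))))) = Add(0, Mul(0, Mul(94, Mul(-8, 8)))) = Add(0, Mul(0, Mul(94, -64))) = Add(0, Mul(0, -6016)) = Add(0, 0) = 0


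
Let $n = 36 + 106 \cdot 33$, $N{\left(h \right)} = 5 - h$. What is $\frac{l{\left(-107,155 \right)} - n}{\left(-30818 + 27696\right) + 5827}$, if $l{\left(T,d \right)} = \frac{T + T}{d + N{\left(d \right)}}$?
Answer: $- \frac{17884}{13525} \approx -1.3223$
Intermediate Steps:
$l{\left(T,d \right)} = \frac{2 T}{5}$ ($l{\left(T,d \right)} = \frac{T + T}{d - \left(-5 + d\right)} = \frac{2 T}{5}$)
$n = 3534$ ($n = 36 + 3498 = 3534$)
$\frac{l{\left(-107,155 \right)} - n}{\left(-30818 + 27696\right) + 5827} = \frac{\frac{2}{5} \left(-107\right) - 3534}{\left(-30818 + 27696\right) + 5827} = \frac{- \frac{214}{5} - 3534}{-3122 + 5827} = - \frac{17884}{5 \cdot 2705} = \left(- \frac{17884}{5}\right) \frac{1}{2705} = - \frac{17884}{13525}$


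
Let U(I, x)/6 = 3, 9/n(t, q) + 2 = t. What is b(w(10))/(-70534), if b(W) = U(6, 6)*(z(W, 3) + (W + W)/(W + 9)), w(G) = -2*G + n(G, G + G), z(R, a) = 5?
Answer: -6273/2786093 ≈ -0.0022515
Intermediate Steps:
n(t, q) = 9/(-2 + t)
U(I, x) = 18 (U(I, x) = 6*3 = 18)
w(G) = -2*G + 9/(-2 + G)
b(W) = 90 + 36*W/(9 + W) (b(W) = 18*(5 + (W + W)/(W + 9)) = 18*(5 + (2*W)/(9 + W)) = 18*(5 + 2*W/(9 + W)) = 90 + 36*W/(9 + W))
b(w(10))/(-70534) = (18*(45 + 7*((9 - 2*10*(-2 + 10))/(-2 + 10)))/(9 + (9 - 2*10*(-2 + 10))/(-2 + 10)))/(-70534) = (18*(45 + 7*((9 - 2*10*8)/8))/(9 + (9 - 2*10*8)/8))*(-1/70534) = (18*(45 + 7*((9 - 160)/8))/(9 + (9 - 160)/8))*(-1/70534) = (18*(45 + 7*((1/8)*(-151)))/(9 + (1/8)*(-151)))*(-1/70534) = (18*(45 + 7*(-151/8))/(9 - 151/8))*(-1/70534) = (18*(45 - 1057/8)/(-79/8))*(-1/70534) = (18*(-8/79)*(-697/8))*(-1/70534) = (12546/79)*(-1/70534) = -6273/2786093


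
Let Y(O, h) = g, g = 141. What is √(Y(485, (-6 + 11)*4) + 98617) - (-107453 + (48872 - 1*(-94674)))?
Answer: -36093 + 67*√22 ≈ -35779.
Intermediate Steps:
Y(O, h) = 141
√(Y(485, (-6 + 11)*4) + 98617) - (-107453 + (48872 - 1*(-94674))) = √(141 + 98617) - (-107453 + (48872 - 1*(-94674))) = √98758 - (-107453 + (48872 + 94674)) = 67*√22 - (-107453 + 143546) = 67*√22 - 1*36093 = 67*√22 - 36093 = -36093 + 67*√22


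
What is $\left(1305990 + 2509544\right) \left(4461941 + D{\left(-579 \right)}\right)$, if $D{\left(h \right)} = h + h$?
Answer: $17020269203122$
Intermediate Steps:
$D{\left(h \right)} = 2 h$
$\left(1305990 + 2509544\right) \left(4461941 + D{\left(-579 \right)}\right) = \left(1305990 + 2509544\right) \left(4461941 + 2 \left(-579\right)\right) = 3815534 \left(4461941 - 1158\right) = 3815534 \cdot 4460783 = 17020269203122$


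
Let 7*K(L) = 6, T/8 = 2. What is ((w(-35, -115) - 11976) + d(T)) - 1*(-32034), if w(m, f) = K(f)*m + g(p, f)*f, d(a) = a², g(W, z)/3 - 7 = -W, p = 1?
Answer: 18214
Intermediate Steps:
T = 16 (T = 8*2 = 16)
K(L) = 6/7 (K(L) = (⅐)*6 = 6/7)
g(W, z) = 21 - 3*W (g(W, z) = 21 + 3*(-W) = 21 - 3*W)
w(m, f) = 18*f + 6*m/7 (w(m, f) = 6*m/7 + (21 - 3*1)*f = 6*m/7 + (21 - 3)*f = 6*m/7 + 18*f = 18*f + 6*m/7)
((w(-35, -115) - 11976) + d(T)) - 1*(-32034) = (((18*(-115) + (6/7)*(-35)) - 11976) + 16²) - 1*(-32034) = (((-2070 - 30) - 11976) + 256) + 32034 = ((-2100 - 11976) + 256) + 32034 = (-14076 + 256) + 32034 = -13820 + 32034 = 18214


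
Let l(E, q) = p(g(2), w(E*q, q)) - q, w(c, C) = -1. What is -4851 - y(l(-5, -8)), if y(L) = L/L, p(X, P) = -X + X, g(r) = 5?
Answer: -4852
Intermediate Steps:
p(X, P) = 0
l(E, q) = -q (l(E, q) = 0 - q = -q)
y(L) = 1
-4851 - y(l(-5, -8)) = -4851 - 1*1 = -4851 - 1 = -4852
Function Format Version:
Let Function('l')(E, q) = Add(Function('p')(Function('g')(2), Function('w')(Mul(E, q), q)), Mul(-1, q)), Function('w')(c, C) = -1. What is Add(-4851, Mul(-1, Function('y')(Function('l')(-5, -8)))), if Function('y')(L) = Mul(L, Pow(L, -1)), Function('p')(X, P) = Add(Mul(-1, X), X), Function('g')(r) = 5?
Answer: -4852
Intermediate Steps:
Function('p')(X, P) = 0
Function('l')(E, q) = Mul(-1, q) (Function('l')(E, q) = Add(0, Mul(-1, q)) = Mul(-1, q))
Function('y')(L) = 1
Add(-4851, Mul(-1, Function('y')(Function('l')(-5, -8)))) = Add(-4851, Mul(-1, 1)) = Add(-4851, -1) = -4852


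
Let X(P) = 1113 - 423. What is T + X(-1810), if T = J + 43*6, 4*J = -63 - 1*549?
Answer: 795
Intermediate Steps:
J = -153 (J = (-63 - 1*549)/4 = (-63 - 549)/4 = (¼)*(-612) = -153)
X(P) = 690
T = 105 (T = -153 + 43*6 = -153 + 258 = 105)
T + X(-1810) = 105 + 690 = 795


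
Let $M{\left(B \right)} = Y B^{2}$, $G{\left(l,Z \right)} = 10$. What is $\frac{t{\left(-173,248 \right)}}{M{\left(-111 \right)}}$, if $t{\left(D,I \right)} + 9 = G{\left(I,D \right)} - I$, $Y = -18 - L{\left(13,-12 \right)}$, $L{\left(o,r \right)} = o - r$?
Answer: $\frac{247}{529803} \approx 0.00046621$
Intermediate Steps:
$Y = -43$ ($Y = -18 - \left(13 - -12\right) = -18 - \left(13 + 12\right) = -18 - 25 = -43$)
$t{\left(D,I \right)} = 1 - I$ ($t{\left(D,I \right)} = -9 - \left(-10 + I\right) = 1 - I$)
$M{\left(B \right)} = - 43 B^{2}$
$\frac{t{\left(-173,248 \right)}}{M{\left(-111 \right)}} = \frac{1 - 248}{\left(-43\right) \left(-111\right)^{2}} = \frac{1 - 248}{\left(-43\right) 12321} = - \frac{247}{-529803} = \left(-247\right) \left(- \frac{1}{529803}\right) = \frac{247}{529803}$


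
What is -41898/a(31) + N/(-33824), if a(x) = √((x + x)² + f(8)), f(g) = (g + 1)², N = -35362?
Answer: 17681/16912 - 41898*√157/785 ≈ -667.72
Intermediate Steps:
f(g) = (1 + g)²
a(x) = √(81 + 4*x²) (a(x) = √((x + x)² + (1 + 8)²) = √((2*x)² + 9²) = √(4*x² + 81) = √(81 + 4*x²))
-41898/a(31) + N/(-33824) = -41898/√(81 + 4*31²) - 35362/(-33824) = -41898/√(81 + 4*961) - 35362*(-1/33824) = -41898/√(81 + 3844) + 17681/16912 = -41898*√157/785 + 17681/16912 = 17681/16912 - 41898*√157/785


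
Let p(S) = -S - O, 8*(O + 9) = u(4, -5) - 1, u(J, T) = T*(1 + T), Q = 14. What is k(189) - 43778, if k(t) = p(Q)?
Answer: -350283/8 ≈ -43785.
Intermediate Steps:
O = -53/8 (O = -9 + (-5*(1 - 5) - 1)/8 = -9 + (-5*(-4) - 1)/8 = -9 + (20 - 1)/8 = -9 + (⅛)*19 = -9 + 19/8 = -53/8 ≈ -6.6250)
p(S) = 53/8 - S (p(S) = -S - 1*(-53/8) = -S + 53/8 = 53/8 - S)
k(t) = -59/8 (k(t) = 53/8 - 1*14 = 53/8 - 14 = -59/8)
k(189) - 43778 = -59/8 - 43778 = -350283/8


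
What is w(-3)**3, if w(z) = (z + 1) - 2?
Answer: -64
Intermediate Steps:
w(z) = -1 + z (w(z) = (1 + z) - 2 = -1 + z)
w(-3)**3 = (-1 - 3)**3 = (-4)**3 = -64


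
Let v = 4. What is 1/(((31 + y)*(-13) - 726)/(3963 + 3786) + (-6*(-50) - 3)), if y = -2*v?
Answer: 189/56108 ≈ 0.0033685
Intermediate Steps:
y = -8 (y = -2*4 = -8)
1/(((31 + y)*(-13) - 726)/(3963 + 3786) + (-6*(-50) - 3)) = 1/(((31 - 8)*(-13) - 726)/(3963 + 3786) + (-6*(-50) - 3)) = 1/((23*(-13) - 726)/7749 + (300 - 3)) = 1/((-299 - 726)*(1/7749) + 297) = 1/(-1025*1/7749 + 297) = 1/(-25/189 + 297) = 1/(56108/189) = 189/56108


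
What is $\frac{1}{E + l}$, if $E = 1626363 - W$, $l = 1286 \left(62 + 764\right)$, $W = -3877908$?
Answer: $\frac{1}{6566507} \approx 1.5229 \cdot 10^{-7}$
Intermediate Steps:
$l = 1062236$ ($l = 1286 \cdot 826 = 1062236$)
$E = 5504271$ ($E = 1626363 - -3877908 = 1626363 + 3877908 = 5504271$)
$\frac{1}{E + l} = \frac{1}{5504271 + 1062236} = \frac{1}{6566507}$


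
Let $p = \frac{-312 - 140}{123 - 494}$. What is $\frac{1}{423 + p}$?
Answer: $\frac{371}{157385} \approx 0.0023573$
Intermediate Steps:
$p = \frac{452}{371}$ ($p = - \frac{452}{-371} = \left(-452\right) \left(- \frac{1}{371}\right) = \frac{452}{371} \approx 1.2183$)
$\frac{1}{423 + p} = \frac{1}{423 + \frac{452}{371}} = \frac{1}{\frac{157385}{371}} = \frac{371}{157385}$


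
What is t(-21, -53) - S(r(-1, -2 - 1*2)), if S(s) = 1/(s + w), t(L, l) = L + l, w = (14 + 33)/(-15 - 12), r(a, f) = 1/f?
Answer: -15802/215 ≈ -73.498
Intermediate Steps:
w = -47/27 (w = 47/(-27) = 47*(-1/27) = -47/27 ≈ -1.7407)
S(s) = 1/(-47/27 + s) (S(s) = 1/(s - 47/27) = 1/(-47/27 + s))
t(-21, -53) - S(r(-1, -2 - 1*2)) = (-21 - 53) - 27/(-47 + 27/(-2 - 1*2)) = -74 - 27/(-47 + 27/(-2 - 2)) = -74 - 27/(-47 + 27/(-4)) = -74 - 27/(-47 + 27*(-1/4)) = -74 - 27/(-47 - 27/4) = -74 - 27/(-215/4) = -74 - 27*(-4)/215 = -74 - 1*(-108/215) = -74 + 108/215 = -15802/215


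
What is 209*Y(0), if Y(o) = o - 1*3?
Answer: -627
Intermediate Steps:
Y(o) = -3 + o (Y(o) = o - 3 = -3 + o)
209*Y(0) = 209*(-3 + 0) = 209*(-3) = -627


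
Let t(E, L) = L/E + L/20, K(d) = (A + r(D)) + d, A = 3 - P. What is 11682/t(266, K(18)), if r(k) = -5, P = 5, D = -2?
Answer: 2824920/143 ≈ 19755.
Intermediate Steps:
A = -2 (A = 3 - 1*5 = 3 - 5 = -2)
K(d) = -7 + d (K(d) = (-2 - 5) + d = -7 + d)
t(E, L) = L/20 + L/E (t(E, L) = L/E + L*(1/20) = L/E + L/20 = L/20 + L/E)
11682/t(266, K(18)) = 11682/((-7 + 18)/20 + (-7 + 18)/266) = 11682/((1/20)*11 + 11*(1/266)) = 11682/(11/20 + 11/266) = 11682/(1573/2660) = 11682*(2660/1573) = 2824920/143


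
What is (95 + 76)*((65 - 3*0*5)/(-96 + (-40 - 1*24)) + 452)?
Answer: 2471121/32 ≈ 77223.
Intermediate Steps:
(95 + 76)*((65 - 3*0*5)/(-96 + (-40 - 1*24)) + 452) = 171*((65 + 0*5)/(-96 + (-40 - 24)) + 452) = 171*((65 + 0)/(-96 - 64) + 452) = 171*(65/(-160) + 452) = 171*(65*(-1/160) + 452) = 171*(-13/32 + 452) = 171*(14451/32) = 2471121/32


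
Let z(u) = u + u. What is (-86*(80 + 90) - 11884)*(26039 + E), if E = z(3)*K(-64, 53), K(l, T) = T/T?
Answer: -690296680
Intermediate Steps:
z(u) = 2*u
K(l, T) = 1
E = 6 (E = (2*3)*1 = 6*1 = 6)
(-86*(80 + 90) - 11884)*(26039 + E) = (-86*(80 + 90) - 11884)*(26039 + 6) = (-86*170 - 11884)*26045 = (-1*14620 - 11884)*26045 = (-14620 - 11884)*26045 = -26504*26045 = -690296680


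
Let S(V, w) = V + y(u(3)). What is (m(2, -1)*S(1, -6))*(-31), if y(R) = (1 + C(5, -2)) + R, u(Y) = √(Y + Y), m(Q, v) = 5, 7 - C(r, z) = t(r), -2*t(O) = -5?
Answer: -2015/2 - 155*√6 ≈ -1387.2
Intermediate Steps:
t(O) = 5/2 (t(O) = -½*(-5) = 5/2)
C(r, z) = 9/2 (C(r, z) = 7 - 1*5/2 = 7 - 5/2 = 9/2)
u(Y) = √2*√Y (u(Y) = √(2*Y) = √2*√Y)
y(R) = 11/2 + R (y(R) = (1 + 9/2) + R = 11/2 + R)
S(V, w) = 11/2 + V + √6 (S(V, w) = V + (11/2 + √2*√3) = V + (11/2 + √6) = 11/2 + V + √6)
(m(2, -1)*S(1, -6))*(-31) = (5*(11/2 + 1 + √6))*(-31) = (5*(13/2 + √6))*(-31) = (65/2 + 5*√6)*(-31) = -2015/2 - 155*√6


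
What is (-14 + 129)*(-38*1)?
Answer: -4370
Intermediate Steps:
(-14 + 129)*(-38*1) = 115*(-38) = -4370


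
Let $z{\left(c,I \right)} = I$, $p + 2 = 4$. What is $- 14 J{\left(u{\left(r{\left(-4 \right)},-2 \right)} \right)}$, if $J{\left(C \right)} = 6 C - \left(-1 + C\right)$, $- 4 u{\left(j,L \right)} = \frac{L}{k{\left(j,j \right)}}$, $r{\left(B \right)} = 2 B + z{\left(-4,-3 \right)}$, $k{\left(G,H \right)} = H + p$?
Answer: $- \frac{91}{9} \approx -10.111$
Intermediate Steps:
$p = 2$ ($p = -2 + 4 = 2$)
$k{\left(G,H \right)} = 2 + H$ ($k{\left(G,H \right)} = H + 2 = 2 + H$)
$r{\left(B \right)} = -3 + 2 B$ ($r{\left(B \right)} = 2 B - 3 = -3 + 2 B$)
$u{\left(j,L \right)} = - \frac{L}{4 \left(2 + j\right)}$ ($u{\left(j,L \right)} = - \frac{L \frac{1}{2 + j}}{4} = - \frac{L}{4 \left(2 + j\right)}$)
$J{\left(C \right)} = 1 + 5 C$
$- 14 J{\left(u{\left(r{\left(-4 \right)},-2 \right)} \right)} = - 14 \left(1 + 5 \left(\left(-1\right) \left(-2\right) \frac{1}{8 + 4 \left(-3 + 2 \left(-4\right)\right)}\right)\right) = - 14 \left(1 + 5 \left(\left(-1\right) \left(-2\right) \frac{1}{8 + 4 \left(-3 - 8\right)}\right)\right) = - 14 \left(1 + 5 \left(\left(-1\right) \left(-2\right) \frac{1}{8 + 4 \left(-11\right)}\right)\right) = - 14 \left(1 + 5 \left(\left(-1\right) \left(-2\right) \frac{1}{8 - 44}\right)\right) = - 14 \left(1 + 5 \left(\left(-1\right) \left(-2\right) \frac{1}{-36}\right)\right) = - 14 \left(1 + 5 \left(\left(-1\right) \left(-2\right) \left(- \frac{1}{36}\right)\right)\right) = - 14 \left(1 + 5 \left(- \frac{1}{18}\right)\right) = - 14 \left(1 - \frac{5}{18}\right) = \left(-14\right) \frac{13}{18} = - \frac{91}{9}$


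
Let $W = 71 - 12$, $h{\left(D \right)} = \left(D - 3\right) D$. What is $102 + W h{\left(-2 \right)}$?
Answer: $692$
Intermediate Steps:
$h{\left(D \right)} = D \left(-3 + D\right)$ ($h{\left(D \right)} = \left(-3 + D\right) D = D \left(-3 + D\right)$)
$W = 59$
$102 + W h{\left(-2 \right)} = 102 + 59 \left(- 2 \left(-3 - 2\right)\right) = 102 + 59 \left(\left(-2\right) \left(-5\right)\right) = 102 + 59 \cdot 10 = 102 + 590 = 692$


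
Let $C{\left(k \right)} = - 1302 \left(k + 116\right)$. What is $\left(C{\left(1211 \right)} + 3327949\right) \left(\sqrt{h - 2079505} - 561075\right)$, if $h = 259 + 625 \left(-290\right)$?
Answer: $-897829409625 + 6400780 i \sqrt{141281} \approx -8.9783 \cdot 10^{11} + 2.4059 \cdot 10^{9} i$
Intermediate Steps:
$h = -180991$ ($h = 259 - 181250 = -180991$)
$C{\left(k \right)} = -151032 - 1302 k$ ($C{\left(k \right)} = - 1302 \left(116 + k\right) = -151032 - 1302 k$)
$\left(C{\left(1211 \right)} + 3327949\right) \left(\sqrt{h - 2079505} - 561075\right) = \left(\left(-151032 - 1576722\right) + 3327949\right) \left(\sqrt{-180991 - 2079505} - 561075\right) = \left(\left(-151032 - 1576722\right) + 3327949\right) \left(\sqrt{-2260496} - 561075\right) = \left(-1727754 + 3327949\right) \left(4 i \sqrt{141281} - 561075\right) = 1600195 \left(-561075 + 4 i \sqrt{141281}\right) = -897829409625 + 6400780 i \sqrt{141281}$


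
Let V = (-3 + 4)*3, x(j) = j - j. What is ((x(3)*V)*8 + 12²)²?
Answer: 20736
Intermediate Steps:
x(j) = 0
V = 3 (V = 1*3 = 3)
((x(3)*V)*8 + 12²)² = ((0*3)*8 + 12²)² = (0*8 + 144)² = (0 + 144)² = 144² = 20736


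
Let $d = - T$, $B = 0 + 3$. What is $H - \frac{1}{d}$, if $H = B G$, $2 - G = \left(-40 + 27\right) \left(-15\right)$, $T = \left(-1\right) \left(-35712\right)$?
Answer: $- \frac{20677247}{35712} \approx -579.0$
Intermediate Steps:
$T = 35712$
$B = 3$
$G = -193$ ($G = 2 - \left(-40 + 27\right) \left(-15\right) = 2 - \left(-13\right) \left(-15\right) = 2 - 195 = -193$)
$d = -35712$ ($d = \left(-1\right) 35712 = -35712$)
$H = -579$ ($H = 3 \left(-193\right) = -579$)
$H - \frac{1}{d} = -579 - \frac{1}{-35712} = -579 - - \frac{1}{35712} = -579 + \frac{1}{35712} = - \frac{20677247}{35712}$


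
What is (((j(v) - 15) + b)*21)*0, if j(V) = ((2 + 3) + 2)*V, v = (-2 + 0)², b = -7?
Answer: 0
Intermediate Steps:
v = 4 (v = (-2)² = 4)
j(V) = 7*V (j(V) = (5 + 2)*V = 7*V)
(((j(v) - 15) + b)*21)*0 = (((7*4 - 15) - 7)*21)*0 = (((28 - 15) - 7)*21)*0 = ((13 - 7)*21)*0 = (6*21)*0 = 126*0 = 0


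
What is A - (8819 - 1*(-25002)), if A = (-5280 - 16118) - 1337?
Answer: -56556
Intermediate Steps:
A = -22735 (A = -21398 - 1337 = -22735)
A - (8819 - 1*(-25002)) = -22735 - (8819 - 1*(-25002)) = -22735 - (8819 + 25002) = -22735 - 1*33821 = -22735 - 33821 = -56556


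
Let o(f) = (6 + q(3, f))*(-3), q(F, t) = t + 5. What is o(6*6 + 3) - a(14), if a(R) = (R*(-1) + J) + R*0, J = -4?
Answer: -132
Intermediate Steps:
q(F, t) = 5 + t
a(R) = -4 - R (a(R) = (R*(-1) - 4) + R*0 = (-R - 4) + 0 = (-4 - R) + 0 = -4 - R)
o(f) = -33 - 3*f (o(f) = (6 + (5 + f))*(-3) = (11 + f)*(-3) = -33 - 3*f)
o(6*6 + 3) - a(14) = (-33 - 3*(6*6 + 3)) - (-4 - 1*14) = (-33 - 3*(36 + 3)) - (-4 - 14) = (-33 - 3*39) - 1*(-18) = (-33 - 117) + 18 = -150 + 18 = -132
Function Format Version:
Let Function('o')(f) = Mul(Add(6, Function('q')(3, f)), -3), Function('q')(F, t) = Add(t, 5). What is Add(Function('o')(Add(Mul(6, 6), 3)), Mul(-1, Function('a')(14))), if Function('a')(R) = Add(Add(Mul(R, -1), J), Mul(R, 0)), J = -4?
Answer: -132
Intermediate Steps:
Function('q')(F, t) = Add(5, t)
Function('a')(R) = Add(-4, Mul(-1, R)) (Function('a')(R) = Add(Add(Mul(R, -1), -4), Mul(R, 0)) = Add(Add(Mul(-1, R), -4), 0) = Add(Add(-4, Mul(-1, R)), 0) = Add(-4, Mul(-1, R)))
Function('o')(f) = Add(-33, Mul(-3, f)) (Function('o')(f) = Mul(Add(6, Add(5, f)), -3) = Mul(Add(11, f), -3) = Add(-33, Mul(-3, f)))
Add(Function('o')(Add(Mul(6, 6), 3)), Mul(-1, Function('a')(14))) = Add(Add(-33, Mul(-3, Add(Mul(6, 6), 3))), Mul(-1, Add(-4, Mul(-1, 14)))) = Add(Add(-33, Mul(-3, Add(36, 3))), Mul(-1, Add(-4, -14))) = Add(Add(-33, Mul(-3, 39)), Mul(-1, -18)) = Add(Add(-33, -117), 18) = Add(-150, 18) = -132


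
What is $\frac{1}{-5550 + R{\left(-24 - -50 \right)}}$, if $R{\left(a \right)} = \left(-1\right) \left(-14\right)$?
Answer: $- \frac{1}{5536} \approx -0.00018064$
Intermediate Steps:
$R{\left(a \right)} = 14$
$\frac{1}{-5550 + R{\left(-24 - -50 \right)}} = \frac{1}{-5550 + 14} = \frac{1}{-5536} = - \frac{1}{5536}$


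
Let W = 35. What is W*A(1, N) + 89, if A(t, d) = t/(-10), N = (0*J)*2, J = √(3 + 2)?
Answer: 171/2 ≈ 85.500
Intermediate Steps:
J = √5 ≈ 2.2361
N = 0 (N = (0*√5)*2 = 0*2 = 0)
A(t, d) = -t/10 (A(t, d) = t*(-⅒) = -t/10)
W*A(1, N) + 89 = 35*(-⅒*1) + 89 = 35*(-⅒) + 89 = -7/2 + 89 = 171/2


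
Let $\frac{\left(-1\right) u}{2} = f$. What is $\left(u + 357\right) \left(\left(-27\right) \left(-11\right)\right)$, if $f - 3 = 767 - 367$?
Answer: $-133353$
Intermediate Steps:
$f = 403$ ($f = 3 + \left(767 - 367\right) = 3 + 400 = 403$)
$u = -806$ ($u = \left(-2\right) 403 = -806$)
$\left(u + 357\right) \left(\left(-27\right) \left(-11\right)\right) = \left(-806 + 357\right) \left(\left(-27\right) \left(-11\right)\right) = \left(-449\right) 297 = -133353$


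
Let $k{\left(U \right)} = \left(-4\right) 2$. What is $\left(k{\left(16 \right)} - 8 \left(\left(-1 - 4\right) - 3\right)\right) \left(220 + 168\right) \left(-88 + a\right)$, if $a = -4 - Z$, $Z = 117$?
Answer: $-4541152$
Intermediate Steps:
$a = -121$ ($a = -4 - 117 = -121$)
$k{\left(U \right)} = -8$
$\left(k{\left(16 \right)} - 8 \left(\left(-1 - 4\right) - 3\right)\right) \left(220 + 168\right) \left(-88 + a\right) = \left(-8 - 8 \left(\left(-1 - 4\right) - 3\right)\right) \left(220 + 168\right) \left(-88 - 121\right) = \left(-8 - 8 \left(\left(-1 - 4\right) - 3\right)\right) 388 \left(-209\right) = \left(-8 - 8 \left(-5 - 3\right)\right) \left(-81092\right) = \left(-8 - -64\right) \left(-81092\right) = \left(-8 + 64\right) \left(-81092\right) = 56 \left(-81092\right) = -4541152$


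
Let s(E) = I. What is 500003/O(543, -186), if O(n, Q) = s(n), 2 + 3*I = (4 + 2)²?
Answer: 1500009/34 ≈ 44118.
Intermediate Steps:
I = 34/3 (I = -⅔ + (4 + 2)²/3 = -⅔ + (⅓)*6² = -⅔ + (⅓)*36 = -⅔ + 12 = 34/3 ≈ 11.333)
s(E) = 34/3
O(n, Q) = 34/3
500003/O(543, -186) = 500003/(34/3) = 500003*(3/34) = 1500009/34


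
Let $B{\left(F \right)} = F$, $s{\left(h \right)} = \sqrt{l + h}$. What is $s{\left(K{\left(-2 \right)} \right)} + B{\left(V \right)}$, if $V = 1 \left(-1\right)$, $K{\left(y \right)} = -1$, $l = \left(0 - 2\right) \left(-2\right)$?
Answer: $-1 + \sqrt{3} \approx 0.73205$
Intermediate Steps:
$l = 4$ ($l = \left(-2\right) \left(-2\right) = 4$)
$V = -1$
$s{\left(h \right)} = \sqrt{4 + h}$
$s{\left(K{\left(-2 \right)} \right)} + B{\left(V \right)} = \sqrt{4 - 1} - 1 = \sqrt{3} - 1 = -1 + \sqrt{3}$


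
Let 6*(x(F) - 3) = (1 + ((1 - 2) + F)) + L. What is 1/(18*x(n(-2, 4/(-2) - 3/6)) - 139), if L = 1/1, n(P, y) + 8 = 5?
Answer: -1/91 ≈ -0.010989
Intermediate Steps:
n(P, y) = -3 (n(P, y) = -8 + 5 = -3)
L = 1
x(F) = 19/6 + F/6 (x(F) = 3 + ((1 + ((1 - 2) + F)) + 1)/6 = 3 + ((1 + (-1 + F)) + 1)/6 = 3 + (F + 1)/6 = 3 + (1 + F)/6 = 3 + (⅙ + F/6) = 19/6 + F/6)
1/(18*x(n(-2, 4/(-2) - 3/6)) - 139) = 1/(18*(19/6 + (⅙)*(-3)) - 139) = 1/(18*(19/6 - ½) - 139) = 1/(18*(8/3) - 139) = 1/(48 - 139) = 1/(-91) = -1/91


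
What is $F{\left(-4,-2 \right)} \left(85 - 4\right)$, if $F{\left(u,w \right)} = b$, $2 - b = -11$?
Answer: $1053$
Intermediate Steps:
$b = 13$ ($b = 2 - -11 = 2 + 11 = 13$)
$F{\left(u,w \right)} = 13$
$F{\left(-4,-2 \right)} \left(85 - 4\right) = 13 \left(85 - 4\right) = 13 \cdot 81 = 1053$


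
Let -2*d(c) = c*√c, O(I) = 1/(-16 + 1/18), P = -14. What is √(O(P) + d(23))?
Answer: √(-20664 - 3788974*√23)/574 ≈ 7.4307*I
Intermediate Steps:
O(I) = -18/287 (O(I) = 1/(-16 + 1/18) = 1/(-287/18) = -18/287)
d(c) = -c^(3/2)/2 (d(c) = -c*√c/2 = -c^(3/2)/2)
√(O(P) + d(23)) = √(-18/287 - 23*√23/2)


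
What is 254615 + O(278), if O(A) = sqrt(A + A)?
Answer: 254615 + 2*sqrt(139) ≈ 2.5464e+5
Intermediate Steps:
O(A) = sqrt(2)*sqrt(A) (O(A) = sqrt(2*A) = sqrt(2)*sqrt(A))
254615 + O(278) = 254615 + sqrt(2)*sqrt(278) = 254615 + 2*sqrt(139)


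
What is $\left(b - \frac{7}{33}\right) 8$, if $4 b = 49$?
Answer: $\frac{3178}{33} \approx 96.303$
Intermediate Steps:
$b = \frac{49}{4}$ ($b = \frac{1}{4} \cdot 49 = \frac{49}{4} \approx 12.25$)
$\left(b - \frac{7}{33}\right) 8 = \left(\frac{49}{4} - \frac{7}{33}\right) 8 = \frac{1589}{132} \cdot 8 = \frac{3178}{33}$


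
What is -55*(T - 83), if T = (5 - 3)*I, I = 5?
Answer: 4015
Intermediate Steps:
T = 10 (T = (5 - 3)*5 = 2*5 = 10)
-55*(T - 83) = -55*(10 - 83) = -55*(-73) = 4015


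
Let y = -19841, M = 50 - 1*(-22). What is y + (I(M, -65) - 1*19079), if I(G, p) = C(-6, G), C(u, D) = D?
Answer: -38848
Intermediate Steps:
M = 72 (M = 50 + 22 = 72)
I(G, p) = G
y + (I(M, -65) - 1*19079) = -19841 + (72 - 1*19079) = -19841 + (72 - 19079) = -19841 - 19007 = -38848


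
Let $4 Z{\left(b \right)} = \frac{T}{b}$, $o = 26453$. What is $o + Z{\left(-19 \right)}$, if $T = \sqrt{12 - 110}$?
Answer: $26453 - \frac{7 i \sqrt{2}}{76} \approx 26453.0 - 0.13026 i$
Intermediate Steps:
$T = 7 i \sqrt{2}$ ($T = \sqrt{-98} = 7 i \sqrt{2} \approx 9.8995 i$)
$Z{\left(b \right)} = \frac{7 i \sqrt{2}}{4 b}$ ($Z{\left(b \right)} = \frac{7 i \sqrt{2} \frac{1}{b}}{4} = \frac{7 i \sqrt{2}}{4 b}$)
$o + Z{\left(-19 \right)} = 26453 + \frac{7 i \sqrt{2}}{4 \left(-19\right)} = 26453 + \frac{7}{4} i \sqrt{2} \left(- \frac{1}{19}\right) = 26453 - \frac{7 i \sqrt{2}}{76}$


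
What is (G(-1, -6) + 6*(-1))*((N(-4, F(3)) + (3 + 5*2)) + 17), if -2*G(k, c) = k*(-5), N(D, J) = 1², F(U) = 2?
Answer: -527/2 ≈ -263.50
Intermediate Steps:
N(D, J) = 1
G(k, c) = 5*k/2 (G(k, c) = -k*(-5)/2 = -(-5)*k/2 = 5*k/2)
(G(-1, -6) + 6*(-1))*((N(-4, F(3)) + (3 + 5*2)) + 17) = ((5/2)*(-1) + 6*(-1))*((1 + (3 + 5*2)) + 17) = (-5/2 - 6)*((1 + (3 + 10)) + 17) = -17*((1 + 13) + 17)/2 = -17*(14 + 17)/2 = -17/2*31 = -527/2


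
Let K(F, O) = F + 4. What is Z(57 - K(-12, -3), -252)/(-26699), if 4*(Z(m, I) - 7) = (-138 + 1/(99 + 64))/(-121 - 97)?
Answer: -1017445/3794889064 ≈ -0.00026811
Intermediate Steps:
K(F, O) = 4 + F
Z(m, I) = 1017445/142136 (Z(m, I) = 7 + ((-138 + 1/(99 + 64))/(-121 - 97))/4 = 7 + ((-138 + 1/163)/(-218))/4 = 7 + ((-138 + 1/163)*(-1/218))/4 = 7 + (-22493/163*(-1/218))/4 = 7 + (1/4)*(22493/35534) = 7 + 22493/142136 = 1017445/142136)
Z(57 - K(-12, -3), -252)/(-26699) = (1017445/142136)/(-26699) = (1017445/142136)*(-1/26699) = -1017445/3794889064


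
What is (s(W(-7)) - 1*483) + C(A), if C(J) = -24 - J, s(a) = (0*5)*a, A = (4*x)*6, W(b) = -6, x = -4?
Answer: -411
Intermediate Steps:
A = -96 (A = (4*(-4))*6 = -16*6 = -96)
s(a) = 0 (s(a) = 0*a = 0)
(s(W(-7)) - 1*483) + C(A) = (0 - 1*483) + (-24 - 1*(-96)) = (0 - 483) + (-24 + 96) = -483 + 72 = -411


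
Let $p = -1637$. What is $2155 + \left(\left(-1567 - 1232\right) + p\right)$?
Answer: $-2281$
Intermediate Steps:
$2155 + \left(\left(-1567 - 1232\right) + p\right) = 2155 - 4436 = -2281$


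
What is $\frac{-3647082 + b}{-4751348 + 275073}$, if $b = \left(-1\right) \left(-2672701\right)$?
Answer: $\frac{974381}{4476275} \approx 0.21768$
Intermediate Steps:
$b = 2672701$
$\frac{-3647082 + b}{-4751348 + 275073} = \frac{-3647082 + 2672701}{-4751348 + 275073} = - \frac{974381}{-4476275} = \left(-974381\right) \left(- \frac{1}{4476275}\right) = \frac{974381}{4476275}$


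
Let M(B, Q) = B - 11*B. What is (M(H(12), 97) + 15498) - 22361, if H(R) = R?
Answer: -6983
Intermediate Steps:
M(B, Q) = -10*B
(M(H(12), 97) + 15498) - 22361 = (-10*12 + 15498) - 22361 = (-120 + 15498) - 22361 = 15378 - 22361 = -6983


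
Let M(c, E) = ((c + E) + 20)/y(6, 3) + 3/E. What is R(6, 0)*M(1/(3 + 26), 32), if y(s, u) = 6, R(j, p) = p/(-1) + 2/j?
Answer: 8135/2784 ≈ 2.9221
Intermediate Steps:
R(j, p) = -p + 2/j (R(j, p) = p*(-1) + 2/j = -p + 2/j)
M(c, E) = 10/3 + 3/E + E/6 + c/6 (M(c, E) = ((c + E) + 20)/6 + 3/E = ((E + c) + 20)*(⅙) + 3/E = (20 + E + c)*(⅙) + 3/E = (10/3 + E/6 + c/6) + 3/E = 10/3 + 3/E + E/6 + c/6)
R(6, 0)*M(1/(3 + 26), 32) = (-1*0 + 2/6)*((⅙)*(18 + 32*(20 + 32 + 1/(3 + 26)))/32) = (0 + 2*(⅙))*((⅙)*(1/32)*(18 + 32*(20 + 32 + 1/29))) = (0 + ⅓)*((⅙)*(1/32)*(18 + 32*(20 + 32 + 1/29))) = ((⅙)*(1/32)*(18 + 32*(1509/29)))/3 = ((⅙)*(1/32)*(18 + 48288/29))/3 = ((⅙)*(1/32)*(48810/29))/3 = (⅓)*(8135/928) = 8135/2784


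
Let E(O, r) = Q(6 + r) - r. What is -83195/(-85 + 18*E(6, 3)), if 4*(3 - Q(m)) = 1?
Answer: 166390/179 ≈ 929.55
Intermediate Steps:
Q(m) = 11/4 (Q(m) = 3 - ¼*1 = 3 - ¼ = 11/4)
E(O, r) = 11/4 - r
-83195/(-85 + 18*E(6, 3)) = -83195/(-85 + 18*(11/4 - 1*3)) = -83195/(-85 + 18*(11/4 - 3)) = -83195/(-85 + 18*(-¼)) = -83195/(-85 - 9/2) = -83195/(-179/2) = -83195*(-2/179) = 166390/179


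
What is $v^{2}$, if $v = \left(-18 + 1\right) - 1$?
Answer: $324$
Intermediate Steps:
$v = -18$ ($v = -17 - 1 = -18$)
$v^{2} = \left(-18\right)^{2} = 324$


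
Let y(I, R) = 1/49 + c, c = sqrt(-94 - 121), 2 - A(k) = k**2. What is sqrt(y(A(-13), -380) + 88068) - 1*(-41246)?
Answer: 41246 + sqrt(4315333 + 49*I*sqrt(215))/7 ≈ 41543.0 + 0.024705*I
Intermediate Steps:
A(k) = 2 - k**2
c = I*sqrt(215) (c = sqrt(-215) = I*sqrt(215) ≈ 14.663*I)
y(I, R) = 1/49 + I*sqrt(215)
sqrt(y(A(-13), -380) + 88068) - 1*(-41246) = sqrt((1/49 + I*sqrt(215)) + 88068) - 1*(-41246) = sqrt(4315333/49 + I*sqrt(215)) + 41246 = 41246 + sqrt(4315333/49 + I*sqrt(215))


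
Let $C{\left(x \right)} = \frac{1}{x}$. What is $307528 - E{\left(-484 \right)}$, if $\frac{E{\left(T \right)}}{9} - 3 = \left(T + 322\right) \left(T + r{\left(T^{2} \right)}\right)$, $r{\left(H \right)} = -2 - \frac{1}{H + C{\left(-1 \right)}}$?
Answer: $- \frac{31318878881}{78085} \approx -4.0109 \cdot 10^{5}$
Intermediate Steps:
$r{\left(H \right)} = -2 - \frac{1}{-1 + H}$ ($r{\left(H \right)} = -2 - \frac{1}{H + \frac{1}{-1}} = -2 - \frac{1}{H - 1} = -2 - \frac{1}{-1 + H}$)
$E{\left(T \right)} = 27 + 9 \left(322 + T\right) \left(T + \frac{1 - 2 T^{2}}{-1 + T^{2}}\right)$ ($E{\left(T \right)} = 27 + 9 \left(T + 322\right) \left(T + \frac{1 - 2 T^{2}}{-1 + T^{2}}\right) = 27 + 9 \left(322 + T\right) \left(T + \frac{1 - 2 T^{2}}{-1 + T^{2}}\right)$)
$307528 - E{\left(-484 \right)} = 307528 - \frac{9 \left(319 + \left(-484\right)^{4} - 642 \left(-484\right)^{2} - -155364 + 320 \left(-484\right)^{3}\right)}{-1 + \left(-484\right)^{2}} = 307528 - \frac{9 \left(319 + 54875873536 - 150392352 + 155364 + 320 \left(-113379904\right)\right)}{-1 + 234256} = 307528 - \frac{9 \left(319 + 54875873536 - 150392352 + 155364 - 36281569280\right)}{234255} = 307528 - 9 \cdot \frac{1}{234255} \cdot 18444067587 = 307528 - \frac{55332202761}{78085} = - \frac{31318878881}{78085}$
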